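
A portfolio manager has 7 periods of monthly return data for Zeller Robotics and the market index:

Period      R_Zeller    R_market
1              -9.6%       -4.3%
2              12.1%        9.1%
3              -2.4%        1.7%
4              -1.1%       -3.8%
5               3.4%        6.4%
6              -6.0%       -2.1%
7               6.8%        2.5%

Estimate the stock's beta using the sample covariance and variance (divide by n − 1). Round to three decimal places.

Mean R_i = (-9.6 + 12.1 − 2.4 − 1.1 + 3.4 − 6.0 + 6.8) / 7 = 0.4571%
Mean R_m = (-4.3 + 9.1 + 1.7 − 3.8 + 6.4 − 2.1 + 2.5) / 7 = 1.3571%
Σ(R_i − R̄_i)(R_m − R̄_m) = 198.5071  ⇒  Cov = 198.5071 / 6 = 33.0845
Σ(R_m − R̄_m)² = 157.3571  ⇒  Var(R_m) = 157.3571 / 6 = 26.2262
β = Cov / Var(R_m) = 33.0845 / 26.2262 = 1.2615

1.262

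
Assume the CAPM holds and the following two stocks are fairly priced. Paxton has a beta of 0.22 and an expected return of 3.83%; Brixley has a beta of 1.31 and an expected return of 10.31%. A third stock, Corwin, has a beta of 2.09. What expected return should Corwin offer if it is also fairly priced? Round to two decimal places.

MRP (SML slope) = (10.31% − 3.83%) / (1.31 − 0.22) = 6.48% / 1.09 = 5.9450%
R_f (intercept) = 3.83% − 0.22 × 5.9450% = 2.5221%
E(R_Corwin) = R_f + β × MRP = 2.5221% + 2.09 × 5.9450% = 14.95%

14.95%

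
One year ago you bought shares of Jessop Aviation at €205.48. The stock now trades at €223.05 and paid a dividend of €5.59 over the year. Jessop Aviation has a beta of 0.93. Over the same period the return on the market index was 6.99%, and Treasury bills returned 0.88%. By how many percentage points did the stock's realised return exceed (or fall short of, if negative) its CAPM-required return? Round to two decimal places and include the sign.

Realised HPR = (P1 + D1 − P0) / P0 = (223.05 + 5.59 − 205.48) / 205.48 = 23.16 / 205.48 = 11.2712%
MRP = 6.99% − 0.88% = 6.11%
CAPM required = R_f + β·MRP = 0.88% + 0.93 × 6.11% = 6.5623%
α = realised − required = 11.2712% − 6.5623% = +4.71%

+4.71%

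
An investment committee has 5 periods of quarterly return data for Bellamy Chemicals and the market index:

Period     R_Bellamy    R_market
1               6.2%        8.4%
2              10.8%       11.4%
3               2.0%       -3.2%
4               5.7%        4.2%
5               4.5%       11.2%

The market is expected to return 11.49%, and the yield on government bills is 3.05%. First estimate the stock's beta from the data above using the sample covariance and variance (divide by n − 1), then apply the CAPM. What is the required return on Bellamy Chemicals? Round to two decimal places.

Mean R_i = (6.2 + 10.8 + 2.0 + 5.7 + 4.5) / 5 = 5.8400%
Mean R_m = (8.4 + 11.4 − 3.2 + 4.2 + 11.2) / 5 = 6.4000%
Σ(R_i − R̄_i)(R_m − R̄_m) = 56.2600  ⇒  Cov = 56.2600 / 4 = 14.0650
Σ(R_m − R̄_m)² = 149.0400  ⇒  Var(R_m) = 149.0400 / 4 = 37.2600
β = Cov / Var(R_m) = 14.0650 / 37.2600 = 0.3775
MRP = 11.49% − 3.05% = 8.44%
E(R) = R_f + β × MRP = 3.05% + 0.3775 × 8.44% = 6.24%

6.24%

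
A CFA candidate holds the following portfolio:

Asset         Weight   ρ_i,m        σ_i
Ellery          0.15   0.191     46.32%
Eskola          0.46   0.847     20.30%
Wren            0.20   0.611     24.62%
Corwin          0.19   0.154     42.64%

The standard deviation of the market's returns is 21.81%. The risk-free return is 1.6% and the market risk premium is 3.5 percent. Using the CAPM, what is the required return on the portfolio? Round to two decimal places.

β_Ellery = 0.191 × 46.32% / 21.81% = 0.4056
β_Eskola = 0.847 × 20.30% / 21.81% = 0.7884
β_Wren = 0.611 × 24.62% / 21.81% = 0.6897
β_Corwin = 0.154 × 42.64% / 21.81% = 0.3011
β_P = Σ w_i β_i = 0.15×0.4056 + 0.46×0.7884 + 0.20×0.6897 + 0.19×0.3011 = 0.6187
E(R_P) = R_f + β_P × MRP = 1.6% + 0.6187 × 3.5% = 3.77%

3.77%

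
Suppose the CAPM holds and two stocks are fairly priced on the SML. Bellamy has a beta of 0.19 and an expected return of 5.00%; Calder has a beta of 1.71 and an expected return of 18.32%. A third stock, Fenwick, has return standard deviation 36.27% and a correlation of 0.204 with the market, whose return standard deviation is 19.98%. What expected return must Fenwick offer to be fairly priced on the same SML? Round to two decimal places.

6.58%

MRP = (18.32% − 5.00%) / (1.71 − 0.19) = 8.7632%
R_f = 5.00% − 0.19 × 8.7632% = 3.3350%
β_Fenwick = ρ·σ_i/σ_m = 0.204 × 36.27 / 19.98 = 0.3703
E(R_Fenwick) = R_f + β × MRP = 3.3350% + 0.3703 × 8.7632% = 6.58%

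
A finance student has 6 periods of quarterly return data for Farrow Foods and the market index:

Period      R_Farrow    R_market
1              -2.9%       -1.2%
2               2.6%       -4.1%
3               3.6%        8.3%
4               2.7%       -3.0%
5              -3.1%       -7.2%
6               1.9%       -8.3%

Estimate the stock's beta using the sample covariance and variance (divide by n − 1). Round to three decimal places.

0.190

Mean R_i = (-2.9 + 2.6 + 3.6 + 2.7 − 3.1 + 1.9) / 6 = 0.8000%
Mean R_m = (-1.2 − 4.1 + 8.3 − 3.0 − 7.2 − 8.3) / 6 = -2.5833%
Σ(R_i − R̄_i)(R_m − R̄_m) = 33.5500  ⇒  Cov = 33.5500 / 5 = 6.7100
Σ(R_m − R̄_m)² = 176.8283  ⇒  Var(R_m) = 176.8283 / 5 = 35.3657
β = Cov / Var(R_m) = 6.7100 / 35.3657 = 0.1897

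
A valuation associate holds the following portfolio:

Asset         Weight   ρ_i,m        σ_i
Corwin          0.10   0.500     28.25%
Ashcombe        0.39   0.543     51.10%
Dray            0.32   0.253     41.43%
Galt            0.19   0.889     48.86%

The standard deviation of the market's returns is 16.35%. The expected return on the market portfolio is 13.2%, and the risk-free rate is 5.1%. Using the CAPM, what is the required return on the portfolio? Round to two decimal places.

β_Corwin = 0.500 × 28.25% / 16.35% = 0.8639
β_Ashcombe = 0.543 × 51.10% / 16.35% = 1.6971
β_Dray = 0.253 × 41.43% / 16.35% = 0.6411
β_Galt = 0.889 × 48.86% / 16.35% = 2.6567
β_P = Σ w_i β_i = 0.10×0.8639 + 0.39×1.6971 + 0.32×0.6411 + 0.19×2.6567 = 1.4582
MRP = 13.2% − 5.1% = 8.10%
E(R_P) = R_f + β_P × MRP = 5.1% + 1.4582 × 8.1% = 16.91%

16.91%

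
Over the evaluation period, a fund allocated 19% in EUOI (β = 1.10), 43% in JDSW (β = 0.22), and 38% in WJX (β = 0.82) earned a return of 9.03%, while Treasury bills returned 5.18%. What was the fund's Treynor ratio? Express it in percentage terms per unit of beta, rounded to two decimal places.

β_P = 0.19×1.10 + 0.43×0.22 + 0.38×0.82 = 0.6152
Treynor = (R_P − R_f) / β_P = (9.03% − 5.18%) / 0.6152 = 3.85% / 0.6152 = 6.26%

6.26%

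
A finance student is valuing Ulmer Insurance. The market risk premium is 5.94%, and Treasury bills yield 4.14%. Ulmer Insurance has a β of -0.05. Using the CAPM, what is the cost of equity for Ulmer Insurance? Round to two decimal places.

E(R) = R_f + β × MRP = 4.14% + -0.05 × 5.94% = 3.84%

3.84%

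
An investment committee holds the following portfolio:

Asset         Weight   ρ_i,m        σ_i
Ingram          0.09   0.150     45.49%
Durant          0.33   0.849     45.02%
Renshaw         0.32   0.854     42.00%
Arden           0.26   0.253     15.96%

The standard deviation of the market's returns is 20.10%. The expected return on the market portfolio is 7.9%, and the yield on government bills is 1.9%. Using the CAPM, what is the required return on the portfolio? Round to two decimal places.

β_Ingram = 0.150 × 45.49% / 20.10% = 0.3395
β_Durant = 0.849 × 45.02% / 20.10% = 1.9016
β_Renshaw = 0.854 × 42.00% / 20.10% = 1.7845
β_Arden = 0.253 × 15.96% / 20.10% = 0.2009
β_P = Σ w_i β_i = 0.09×0.3395 + 0.33×1.9016 + 0.32×1.7845 + 0.26×0.2009 = 1.2814
MRP = 7.9% − 1.9% = 6.00%
E(R_P) = R_f + β_P × MRP = 1.9% + 1.2814 × 6.0% = 9.59%

9.59%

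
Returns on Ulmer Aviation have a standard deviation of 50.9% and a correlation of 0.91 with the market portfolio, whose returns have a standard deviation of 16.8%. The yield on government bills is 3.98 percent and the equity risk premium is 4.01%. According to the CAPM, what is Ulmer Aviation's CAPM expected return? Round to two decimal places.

β = ρ × σ_i / σ_m = 0.91 × 50.9% / 16.8% = 2.7571
E(R) = 3.98% + 2.7571 × 4.01% = 15.04%

15.04%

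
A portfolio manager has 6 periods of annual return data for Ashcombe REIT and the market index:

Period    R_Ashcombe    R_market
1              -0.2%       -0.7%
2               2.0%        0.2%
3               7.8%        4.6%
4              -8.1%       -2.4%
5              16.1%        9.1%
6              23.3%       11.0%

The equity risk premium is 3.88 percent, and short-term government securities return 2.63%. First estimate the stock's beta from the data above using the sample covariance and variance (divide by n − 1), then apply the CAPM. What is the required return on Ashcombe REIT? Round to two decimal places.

Mean R_i = (-0.2 + 2.0 + 7.8 − 8.1 + 16.1 + 23.3) / 6 = 6.8167%
Mean R_m = (-0.7 + 0.2 + 4.6 − 2.4 + 9.1 + 11.0) / 6 = 3.6333%
Σ(R_i − R̄_i)(R_m − R̄_m) = 310.0667  ⇒  Cov = 310.0667 / 5 = 62.0133
Σ(R_m − R̄_m)² = 152.0533  ⇒  Var(R_m) = 152.0533 / 5 = 30.4107
β = Cov / Var(R_m) = 62.0133 / 30.4107 = 2.0392
E(R) = R_f + β × MRP = 2.63% + 2.0392 × 3.88% = 10.54%

10.54%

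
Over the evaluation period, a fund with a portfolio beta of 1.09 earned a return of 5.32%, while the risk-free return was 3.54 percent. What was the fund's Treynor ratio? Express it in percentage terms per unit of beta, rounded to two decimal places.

1.63%

Treynor = (R_P − R_f) / β_P = (5.32% − 3.54%) / 1.0900 = 1.78% / 1.0900 = 1.63%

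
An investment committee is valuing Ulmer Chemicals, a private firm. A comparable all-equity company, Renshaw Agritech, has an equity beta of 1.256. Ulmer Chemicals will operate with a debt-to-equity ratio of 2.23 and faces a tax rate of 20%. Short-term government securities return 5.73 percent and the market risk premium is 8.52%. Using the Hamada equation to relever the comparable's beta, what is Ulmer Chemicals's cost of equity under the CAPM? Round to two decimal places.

β_L = β_U × [1 + (1 − t)(D/E)] = 1.256 × [1 + (1 − 0.20) × 2.23]
    = 1.256 × [1 + 0.80 × 2.23] = 1.256 × 2.7840 = 3.4967
E(R) = R_f + β_L × MRP = 5.73% + 3.4967 × 8.52% = 35.52%

35.52%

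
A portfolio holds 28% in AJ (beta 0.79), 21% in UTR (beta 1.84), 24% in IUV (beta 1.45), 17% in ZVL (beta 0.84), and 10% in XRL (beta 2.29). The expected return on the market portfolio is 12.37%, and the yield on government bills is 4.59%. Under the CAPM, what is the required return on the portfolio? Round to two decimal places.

14.92%

β_P = Σ w_i β_i = 0.28×0.79 + 0.21×1.84 + 0.24×1.45 + 0.17×0.84 + 0.10×2.29 = 1.3274
MRP = 12.37% − 4.59% = 7.78%
E(R_P) = R_f + β_P × MRP = 4.59% + 1.3274 × 7.78% = 14.92%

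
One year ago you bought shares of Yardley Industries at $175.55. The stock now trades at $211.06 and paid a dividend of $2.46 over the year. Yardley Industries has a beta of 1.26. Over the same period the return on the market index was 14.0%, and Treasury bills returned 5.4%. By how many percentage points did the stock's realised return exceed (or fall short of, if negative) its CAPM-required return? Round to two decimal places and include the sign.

Realised HPR = (P1 + D1 − P0) / P0 = (211.06 + 2.46 − 175.55) / 175.55 = 37.97 / 175.55 = 21.6292%
MRP = 14.0% − 5.4% = 8.60%
CAPM required = R_f + β·MRP = 5.4% + 1.26 × 8.6% = 16.2360%
α = realised − required = 21.6292% − 16.2360% = +5.39%

+5.39%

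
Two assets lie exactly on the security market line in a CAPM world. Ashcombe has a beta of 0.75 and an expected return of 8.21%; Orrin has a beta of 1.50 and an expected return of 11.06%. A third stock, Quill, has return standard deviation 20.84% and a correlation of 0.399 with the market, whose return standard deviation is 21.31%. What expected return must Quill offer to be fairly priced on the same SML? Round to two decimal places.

6.84%

MRP = (11.06% − 8.21%) / (1.50 − 0.75) = 3.8000%
R_f = 8.21% − 0.75 × 3.8000% = 5.3600%
β_Quill = ρ·σ_i/σ_m = 0.399 × 20.84 / 21.31 = 0.3902
E(R_Quill) = R_f + β × MRP = 5.3600% + 0.3902 × 3.8000% = 6.84%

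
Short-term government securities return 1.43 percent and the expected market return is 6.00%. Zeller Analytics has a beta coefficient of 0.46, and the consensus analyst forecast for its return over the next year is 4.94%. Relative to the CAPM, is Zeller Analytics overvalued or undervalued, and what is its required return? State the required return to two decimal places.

MRP = 6.00% − 1.43% = 4.57%
Required return = R_f + β·MRP = 1.43% + 0.46 × 4.57% = 3.53%
Forecast 4.94% > required 3.53% → the stock plots above the SML → undervalued.

Undervalued; required return 3.53%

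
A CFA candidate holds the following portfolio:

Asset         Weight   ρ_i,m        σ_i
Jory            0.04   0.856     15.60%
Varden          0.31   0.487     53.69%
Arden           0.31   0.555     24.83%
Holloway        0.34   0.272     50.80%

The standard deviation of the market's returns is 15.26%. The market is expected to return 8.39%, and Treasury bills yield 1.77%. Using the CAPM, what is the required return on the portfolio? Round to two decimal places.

9.41%

β_Jory = 0.856 × 15.60% / 15.26% = 0.8751
β_Varden = 0.487 × 53.69% / 15.26% = 1.7134
β_Arden = 0.555 × 24.83% / 15.26% = 0.9031
β_Holloway = 0.272 × 50.80% / 15.26% = 0.9055
β_P = Σ w_i β_i = 0.04×0.8751 + 0.31×1.7134 + 0.31×0.9031 + 0.34×0.9055 = 1.1540
MRP = 8.39% − 1.77% = 6.62%
E(R_P) = R_f + β_P × MRP = 1.77% + 1.1540 × 6.62% = 9.41%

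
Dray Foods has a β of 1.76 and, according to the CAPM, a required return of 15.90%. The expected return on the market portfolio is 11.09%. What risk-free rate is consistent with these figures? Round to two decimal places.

4.76%

E(R) = R_f + β(E(R_m) − R_f) = R_f(1 − β) + β·E(R_m)
15.90% = R_f × (1 − 1.76) + 1.76 × 11.09%
15.90% = R_f × -0.76 + 19.5184%
R_f = (15.90% − 19.5184%) / -0.76 = 4.76%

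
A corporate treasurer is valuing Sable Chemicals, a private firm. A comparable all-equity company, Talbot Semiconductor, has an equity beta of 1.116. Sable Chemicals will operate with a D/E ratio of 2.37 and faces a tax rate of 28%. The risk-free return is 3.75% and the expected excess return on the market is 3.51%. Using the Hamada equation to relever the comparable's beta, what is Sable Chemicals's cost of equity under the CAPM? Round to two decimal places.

β_L = β_U × [1 + (1 − t)(D/E)] = 1.116 × [1 + (1 − 0.28) × 2.37]
    = 1.116 × [1 + 0.72 × 2.37] = 1.116 × 2.7064 = 3.0203
E(R) = R_f + β_L × MRP = 3.75% + 3.0203 × 3.51% = 14.35%

14.35%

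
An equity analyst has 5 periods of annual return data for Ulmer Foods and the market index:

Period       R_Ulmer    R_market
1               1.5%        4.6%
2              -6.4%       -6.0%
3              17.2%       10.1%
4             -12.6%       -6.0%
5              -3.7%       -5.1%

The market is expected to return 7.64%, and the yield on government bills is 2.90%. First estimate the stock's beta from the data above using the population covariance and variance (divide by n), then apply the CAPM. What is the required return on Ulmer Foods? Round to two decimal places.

Mean R_i = (1.5 − 6.4 + 17.2 − 12.6 − 3.7) / 5 = -0.8000%
Mean R_m = (4.6 − 6.0 + 10.1 − 6.0 − 5.1) / 5 = -0.4800%
Σ(R_i − R̄_i)(R_m − R̄_m) = 311.5700  ⇒  Cov = 311.5700 / 5 = 62.3140
Σ(R_m − R̄_m)² = 220.0280  ⇒  Var(R_m) = 220.0280 / 5 = 44.0056
β = Cov / Var(R_m) = 62.3140 / 44.0056 = 1.4160
MRP = 7.64% − 2.90% = 4.74%
E(R) = R_f + β × MRP = 2.90% + 1.4160 × 4.74% = 9.61%

9.61%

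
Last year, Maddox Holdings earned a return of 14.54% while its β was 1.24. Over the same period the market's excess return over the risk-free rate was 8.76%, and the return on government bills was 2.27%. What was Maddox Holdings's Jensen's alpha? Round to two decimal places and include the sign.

+1.41%

CAPM benchmark = R_f + β(R_m − R_f) = 2.27% + 1.24 × 8.76% = 13.1324%
α = actual − benchmark = 14.54% − 13.1324% = +1.41%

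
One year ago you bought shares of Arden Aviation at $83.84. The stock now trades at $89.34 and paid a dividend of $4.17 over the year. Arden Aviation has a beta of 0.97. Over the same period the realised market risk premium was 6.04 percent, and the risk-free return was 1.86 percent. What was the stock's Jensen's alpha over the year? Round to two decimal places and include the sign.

+3.82%

Realised HPR = (P1 + D1 − P0) / P0 = (89.34 + 4.17 − 83.84) / 83.84 = 9.67 / 83.84 = 11.5339%
CAPM required = R_f + β·MRP = 1.86% + 0.97 × 6.04% = 7.7188%
α = realised − required = 11.5339% − 7.7188% = +3.82%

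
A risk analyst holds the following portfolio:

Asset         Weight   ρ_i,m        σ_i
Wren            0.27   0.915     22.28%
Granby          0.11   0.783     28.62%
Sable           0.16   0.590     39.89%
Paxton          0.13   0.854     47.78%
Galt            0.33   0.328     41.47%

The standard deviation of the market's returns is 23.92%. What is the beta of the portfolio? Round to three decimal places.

0.900

β_Wren = 0.915 × 22.28% / 23.92% = 0.8523
β_Granby = 0.783 × 28.62% / 23.92% = 0.9369
β_Sable = 0.590 × 39.89% / 23.92% = 0.9839
β_Paxton = 0.854 × 47.78% / 23.92% = 1.7059
β_Galt = 0.328 × 41.47% / 23.92% = 0.5687
β_P = Σ w_i β_i = 0.27×0.8523 + 0.11×0.9369 + 0.16×0.9839 + 0.13×1.7059 + 0.33×0.5687 = 0.9000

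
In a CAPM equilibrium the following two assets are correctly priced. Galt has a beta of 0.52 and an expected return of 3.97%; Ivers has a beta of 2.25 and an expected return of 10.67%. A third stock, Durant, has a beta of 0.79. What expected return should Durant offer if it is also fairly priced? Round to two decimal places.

MRP (SML slope) = (10.67% − 3.97%) / (2.25 − 0.52) = 6.70% / 1.73 = 3.8728%
R_f (intercept) = 3.97% − 0.52 × 3.8728% = 1.9561%
E(R_Durant) = R_f + β × MRP = 1.9561% + 0.79 × 3.8728% = 5.02%

5.02%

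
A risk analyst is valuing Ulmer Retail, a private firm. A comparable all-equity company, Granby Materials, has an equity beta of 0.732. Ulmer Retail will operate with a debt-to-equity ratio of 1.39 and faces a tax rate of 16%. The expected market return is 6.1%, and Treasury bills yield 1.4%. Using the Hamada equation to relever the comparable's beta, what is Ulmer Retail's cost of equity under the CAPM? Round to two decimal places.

8.86%

β_L = β_U × [1 + (1 − t)(D/E)] = 0.732 × [1 + (1 − 0.16) × 1.39]
    = 0.732 × [1 + 0.84 × 1.39] = 0.732 × 2.1676 = 1.5867
MRP = 6.1% − 1.4% = 4.70%
E(R) = R_f + β_L × MRP = 1.4% + 1.5867 × 4.7% = 8.86%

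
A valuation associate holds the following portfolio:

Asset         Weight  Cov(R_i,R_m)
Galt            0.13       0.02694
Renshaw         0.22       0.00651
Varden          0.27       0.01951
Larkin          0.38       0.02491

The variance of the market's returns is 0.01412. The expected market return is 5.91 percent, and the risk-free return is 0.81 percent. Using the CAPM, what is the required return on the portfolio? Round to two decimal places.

β_Galt = 0.02694 / 0.01412 = 1.9079
β_Renshaw = 0.00651 / 0.01412 = 0.4610
β_Varden = 0.01951 / 0.01412 = 1.3817
β_Larkin = 0.02491 / 0.01412 = 1.7642
β_P = Σ w_i β_i = 0.13×1.9079 + 0.22×0.4610 + 0.27×1.3817 + 0.38×1.7642 = 1.3929
MRP = 5.91% − 0.81% = 5.10%
E(R_P) = R_f + β_P × MRP = 0.81% + 1.3929 × 5.10% = 7.91%

7.91%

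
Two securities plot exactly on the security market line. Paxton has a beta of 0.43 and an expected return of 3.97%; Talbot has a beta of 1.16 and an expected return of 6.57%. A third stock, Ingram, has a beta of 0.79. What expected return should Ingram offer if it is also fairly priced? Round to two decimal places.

5.25%

MRP (SML slope) = (6.57% − 3.97%) / (1.16 − 0.43) = 2.60% / 0.73 = 3.5616%
R_f (intercept) = 3.97% − 0.43 × 3.5616% = 2.4385%
E(R_Ingram) = R_f + β × MRP = 2.4385% + 0.79 × 3.5616% = 5.25%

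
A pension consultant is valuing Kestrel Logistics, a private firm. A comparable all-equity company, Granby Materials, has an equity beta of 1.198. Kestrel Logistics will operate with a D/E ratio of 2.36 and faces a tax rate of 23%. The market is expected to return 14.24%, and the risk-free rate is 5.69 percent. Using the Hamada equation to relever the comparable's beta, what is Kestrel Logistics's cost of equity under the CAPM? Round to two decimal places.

β_L = β_U × [1 + (1 − t)(D/E)] = 1.198 × [1 + (1 − 0.23) × 2.36]
    = 1.198 × [1 + 0.77 × 2.36] = 1.198 × 2.8172 = 3.3750
MRP = 14.24% − 5.69% = 8.55%
E(R) = R_f + β_L × MRP = 5.69% + 3.3750 × 8.55% = 34.55%

34.55%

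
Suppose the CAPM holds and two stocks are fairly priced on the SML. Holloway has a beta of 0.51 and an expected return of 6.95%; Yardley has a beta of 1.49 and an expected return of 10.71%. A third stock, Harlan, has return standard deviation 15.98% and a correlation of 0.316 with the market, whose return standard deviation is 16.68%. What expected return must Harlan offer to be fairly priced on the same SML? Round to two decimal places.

6.15%

MRP = (10.71% − 6.95%) / (1.49 − 0.51) = 3.8367%
R_f = 6.95% − 0.51 × 3.8367% = 4.9933%
β_Harlan = ρ·σ_i/σ_m = 0.316 × 15.98 / 16.68 = 0.3027
E(R_Harlan) = R_f + β × MRP = 4.9933% + 0.3027 × 3.8367% = 6.15%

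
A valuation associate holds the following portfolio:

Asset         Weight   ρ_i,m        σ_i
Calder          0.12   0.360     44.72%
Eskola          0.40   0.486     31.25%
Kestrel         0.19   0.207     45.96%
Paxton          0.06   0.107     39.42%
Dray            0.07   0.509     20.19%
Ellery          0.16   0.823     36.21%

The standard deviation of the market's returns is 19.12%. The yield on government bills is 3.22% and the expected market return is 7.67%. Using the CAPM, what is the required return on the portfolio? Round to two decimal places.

6.84%

β_Calder = 0.360 × 44.72% / 19.12% = 0.8420
β_Eskola = 0.486 × 31.25% / 19.12% = 0.7943
β_Kestrel = 0.207 × 45.96% / 19.12% = 0.4976
β_Paxton = 0.107 × 39.42% / 19.12% = 0.2206
β_Dray = 0.509 × 20.19% / 19.12% = 0.5375
β_Ellery = 0.823 × 36.21% / 19.12% = 1.5586
β_P = Σ w_i β_i = 0.12×0.8420 + 0.40×0.7943 + 0.19×0.4976 + 0.06×0.2206 + 0.07×0.5375 + 0.16×1.5586 = 0.8135
MRP = 7.67% − 3.22% = 4.45%
E(R_P) = R_f + β_P × MRP = 3.22% + 0.8135 × 4.45% = 6.84%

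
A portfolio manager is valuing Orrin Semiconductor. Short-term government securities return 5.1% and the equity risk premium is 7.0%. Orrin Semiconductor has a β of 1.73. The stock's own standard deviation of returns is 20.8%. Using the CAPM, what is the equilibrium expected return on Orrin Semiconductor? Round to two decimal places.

E(R) = R_f + β × MRP = 5.1% + 1.73 × 7.0% = 17.21%

17.21%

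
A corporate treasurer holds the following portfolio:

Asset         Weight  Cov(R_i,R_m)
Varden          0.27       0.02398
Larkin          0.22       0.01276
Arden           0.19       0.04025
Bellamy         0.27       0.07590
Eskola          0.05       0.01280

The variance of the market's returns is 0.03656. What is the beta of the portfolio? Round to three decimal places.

1.041

β_Varden = 0.02398 / 0.03656 = 0.6559
β_Larkin = 0.01276 / 0.03656 = 0.3490
β_Arden = 0.04025 / 0.03656 = 1.1009
β_Bellamy = 0.07590 / 0.03656 = 2.0760
β_Eskola = 0.01280 / 0.03656 = 0.3501
β_P = Σ w_i β_i = 0.27×0.6559 + 0.22×0.3490 + 0.19×1.1009 + 0.27×2.0760 + 0.05×0.3501 = 1.0411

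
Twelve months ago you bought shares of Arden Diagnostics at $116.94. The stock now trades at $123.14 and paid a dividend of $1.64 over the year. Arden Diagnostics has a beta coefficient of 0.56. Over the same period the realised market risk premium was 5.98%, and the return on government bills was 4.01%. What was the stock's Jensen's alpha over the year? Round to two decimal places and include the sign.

-0.65%

Realised HPR = (P1 + D1 − P0) / P0 = (123.14 + 1.64 − 116.94) / 116.94 = 7.84 / 116.94 = 6.7043%
CAPM required = R_f + β·MRP = 4.01% + 0.56 × 5.98% = 7.3588%
α = realised − required = 6.7043% − 7.3588% = -0.65%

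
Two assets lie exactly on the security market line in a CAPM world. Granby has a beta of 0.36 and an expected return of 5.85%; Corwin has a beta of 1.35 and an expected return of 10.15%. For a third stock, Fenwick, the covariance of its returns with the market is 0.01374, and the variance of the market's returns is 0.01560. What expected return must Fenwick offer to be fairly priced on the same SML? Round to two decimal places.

8.11%

MRP = (10.15% − 5.85%) / (1.35 − 0.36) = 4.3434%
R_f = 5.85% − 0.36 × 4.3434% = 4.2864%
β_Fenwick = Cov / Var(R_m) = 0.01374 / 0.01560 = 0.8808
E(R_Fenwick) = R_f + β × MRP = 4.2864% + 0.8808 × 4.3434% = 8.11%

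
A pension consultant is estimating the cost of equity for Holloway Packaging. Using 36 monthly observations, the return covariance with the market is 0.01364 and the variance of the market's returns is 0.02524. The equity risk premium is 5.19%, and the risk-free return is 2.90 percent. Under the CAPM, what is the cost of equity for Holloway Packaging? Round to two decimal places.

5.70%

β = Cov(R_i, R_m) / Var(R_m) = 0.01364 / 0.02524 = 0.5404
E(R) = R_f + β × MRP = 2.90% + 0.5404 × 5.19% = 5.70%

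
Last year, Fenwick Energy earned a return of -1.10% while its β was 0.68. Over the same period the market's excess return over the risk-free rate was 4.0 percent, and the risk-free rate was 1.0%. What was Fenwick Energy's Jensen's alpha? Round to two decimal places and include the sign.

-4.82%

CAPM benchmark = R_f + β(R_m − R_f) = 1.0% + 0.68 × 4.0% = 3.7200%
α = actual − benchmark = -1.10% − 3.7200% = -4.82%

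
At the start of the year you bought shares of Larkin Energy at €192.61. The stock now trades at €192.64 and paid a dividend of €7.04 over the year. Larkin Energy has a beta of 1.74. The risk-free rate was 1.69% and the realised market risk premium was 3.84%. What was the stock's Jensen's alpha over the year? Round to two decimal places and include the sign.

Realised HPR = (P1 + D1 − P0) / P0 = (192.64 + 7.04 − 192.61) / 192.61 = 7.07 / 192.61 = 3.6706%
CAPM required = R_f + β·MRP = 1.69% + 1.74 × 3.84% = 8.3716%
α = realised − required = 3.6706% − 8.3716% = -4.70%

-4.70%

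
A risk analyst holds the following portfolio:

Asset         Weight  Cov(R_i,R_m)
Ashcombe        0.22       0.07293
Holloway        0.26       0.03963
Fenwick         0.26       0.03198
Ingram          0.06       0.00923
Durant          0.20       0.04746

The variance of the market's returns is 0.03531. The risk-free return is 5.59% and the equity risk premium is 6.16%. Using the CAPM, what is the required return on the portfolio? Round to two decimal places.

13.39%

β_Ashcombe = 0.07293 / 0.03531 = 2.0654
β_Holloway = 0.03963 / 0.03531 = 1.1223
β_Fenwick = 0.03198 / 0.03531 = 0.9057
β_Ingram = 0.00923 / 0.03531 = 0.2614
β_Durant = 0.04746 / 0.03531 = 1.3441
β_P = Σ w_i β_i = 0.22×2.0654 + 0.26×1.1223 + 0.26×0.9057 + 0.06×0.2614 + 0.20×1.3441 = 1.2662
E(R_P) = R_f + β_P × MRP = 5.59% + 1.2662 × 6.16% = 13.39%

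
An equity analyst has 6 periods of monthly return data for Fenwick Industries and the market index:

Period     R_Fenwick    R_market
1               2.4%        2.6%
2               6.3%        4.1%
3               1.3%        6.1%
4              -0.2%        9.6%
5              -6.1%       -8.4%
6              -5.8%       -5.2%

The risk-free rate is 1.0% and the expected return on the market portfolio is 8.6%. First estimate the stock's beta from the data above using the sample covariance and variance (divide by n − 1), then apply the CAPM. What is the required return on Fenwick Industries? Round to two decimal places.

4.92%

Mean R_i = (2.4 + 6.3 + 1.3 − 0.2 − 6.1 − 5.8) / 6 = -0.3500%
Mean R_m = (2.6 + 4.1 + 6.1 + 9.6 − 8.4 − 5.2) / 6 = 1.4667%
Σ(R_i − R̄_i)(R_m − R̄_m) = 122.5600  ⇒  Cov = 122.5600 / 5 = 24.5120
Σ(R_m − R̄_m)² = 237.6333  ⇒  Var(R_m) = 237.6333 / 5 = 47.5267
β = Cov / Var(R_m) = 24.5120 / 47.5267 = 0.5158
MRP = 8.6% − 1.0% = 7.60%
E(R) = R_f + β × MRP = 1.0% + 0.5158 × 7.6% = 4.92%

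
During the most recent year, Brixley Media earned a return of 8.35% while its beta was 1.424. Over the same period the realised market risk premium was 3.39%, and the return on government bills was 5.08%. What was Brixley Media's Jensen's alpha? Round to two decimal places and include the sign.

CAPM benchmark = R_f + β(R_m − R_f) = 5.08% + 1.424 × 3.39% = 9.90736%
α = actual − benchmark = 8.35% − 9.90736% = -1.56%

-1.56%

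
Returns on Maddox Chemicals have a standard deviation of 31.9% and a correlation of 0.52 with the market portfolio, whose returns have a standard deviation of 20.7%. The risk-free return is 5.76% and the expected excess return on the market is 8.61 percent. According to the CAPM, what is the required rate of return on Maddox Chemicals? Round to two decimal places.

β = ρ × σ_i / σ_m = 0.52 × 31.9% / 20.7% = 0.8014
E(R) = 5.76% + 0.8014 × 8.61% = 12.66%

12.66%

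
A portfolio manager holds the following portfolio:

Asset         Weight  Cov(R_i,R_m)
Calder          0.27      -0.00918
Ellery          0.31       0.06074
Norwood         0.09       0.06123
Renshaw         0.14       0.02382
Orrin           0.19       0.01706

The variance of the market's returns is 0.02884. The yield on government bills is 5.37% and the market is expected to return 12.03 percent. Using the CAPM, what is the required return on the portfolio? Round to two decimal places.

11.94%

β_Calder = -0.00918 / 0.02884 = -0.3183
β_Ellery = 0.06074 / 0.02884 = 2.1061
β_Norwood = 0.06123 / 0.02884 = 2.1231
β_Renshaw = 0.02382 / 0.02884 = 0.8259
β_Orrin = 0.01706 / 0.02884 = 0.5915
β_P = Σ w_i β_i = 0.27×-0.3183 + 0.31×2.1061 + 0.09×2.1231 + 0.14×0.8259 + 0.19×0.5915 = 0.9860
MRP = 12.03% − 5.37% = 6.66%
E(R_P) = R_f + β_P × MRP = 5.37% + 0.9860 × 6.66% = 11.94%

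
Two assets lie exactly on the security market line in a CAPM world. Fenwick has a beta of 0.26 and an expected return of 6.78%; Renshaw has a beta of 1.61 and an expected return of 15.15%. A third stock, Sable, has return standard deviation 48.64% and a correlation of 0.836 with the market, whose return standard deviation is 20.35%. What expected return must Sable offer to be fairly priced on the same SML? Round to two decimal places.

17.56%

MRP = (15.15% − 6.78%) / (1.61 − 0.26) = 6.2000%
R_f = 6.78% − 0.26 × 6.2000% = 5.1680%
β_Sable = ρ·σ_i/σ_m = 0.836 × 48.64 / 20.35 = 1.9982
E(R_Sable) = R_f + β × MRP = 5.1680% + 1.9982 × 6.2000% = 17.56%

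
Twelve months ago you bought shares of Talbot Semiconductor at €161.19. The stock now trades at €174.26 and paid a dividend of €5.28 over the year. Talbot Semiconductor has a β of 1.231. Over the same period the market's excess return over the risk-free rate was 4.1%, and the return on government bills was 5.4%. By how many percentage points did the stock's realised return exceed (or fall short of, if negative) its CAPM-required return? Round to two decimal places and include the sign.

+0.94%

Realised HPR = (P1 + D1 − P0) / P0 = (174.26 + 5.28 − 161.19) / 161.19 = 18.35 / 161.19 = 11.3841%
CAPM required = R_f + β·MRP = 5.4% + 1.231 × 4.1% = 10.4471%
α = realised − required = 11.3841% − 10.4471% = +0.94%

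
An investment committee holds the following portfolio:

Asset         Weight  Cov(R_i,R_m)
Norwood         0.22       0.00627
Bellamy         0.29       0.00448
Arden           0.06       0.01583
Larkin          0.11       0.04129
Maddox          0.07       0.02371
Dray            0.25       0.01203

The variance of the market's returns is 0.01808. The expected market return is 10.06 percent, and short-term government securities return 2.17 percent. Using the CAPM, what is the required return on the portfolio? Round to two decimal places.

β_Norwood = 0.00627 / 0.01808 = 0.3468
β_Bellamy = 0.00448 / 0.01808 = 0.2478
β_Arden = 0.01583 / 0.01808 = 0.8756
β_Larkin = 0.04129 / 0.01808 = 2.2837
β_Maddox = 0.02371 / 0.01808 = 1.3114
β_Dray = 0.01203 / 0.01808 = 0.6654
β_P = Σ w_i β_i = 0.22×0.3468 + 0.29×0.2478 + 0.06×0.8756 + 0.11×2.2837 + 0.07×1.3114 + 0.25×0.6654 = 0.7100
MRP = 10.06% − 2.17% = 7.89%
E(R_P) = R_f + β_P × MRP = 2.17% + 0.7100 × 7.89% = 7.77%

7.77%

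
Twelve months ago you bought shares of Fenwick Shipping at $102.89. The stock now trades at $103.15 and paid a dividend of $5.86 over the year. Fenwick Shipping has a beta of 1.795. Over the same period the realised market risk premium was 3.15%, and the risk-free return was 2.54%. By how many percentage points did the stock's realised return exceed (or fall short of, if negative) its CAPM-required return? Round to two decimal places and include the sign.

-2.25%

Realised HPR = (P1 + D1 − P0) / P0 = (103.15 + 5.86 − 102.89) / 102.89 = 6.12 / 102.89 = 5.9481%
CAPM required = R_f + β·MRP = 2.54% + 1.795 × 3.15% = 8.19425%
α = realised − required = 5.9481% − 8.19425% = -2.25%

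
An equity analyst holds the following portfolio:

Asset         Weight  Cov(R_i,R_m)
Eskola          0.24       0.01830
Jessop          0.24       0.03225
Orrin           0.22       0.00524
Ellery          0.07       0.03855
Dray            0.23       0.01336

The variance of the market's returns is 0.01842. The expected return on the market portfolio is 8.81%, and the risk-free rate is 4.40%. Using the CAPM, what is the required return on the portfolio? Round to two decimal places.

β_Eskola = 0.01830 / 0.01842 = 0.9935
β_Jessop = 0.03225 / 0.01842 = 1.7508
β_Orrin = 0.00524 / 0.01842 = 0.2845
β_Ellery = 0.03855 / 0.01842 = 2.0928
β_Dray = 0.01336 / 0.01842 = 0.7253
β_P = Σ w_i β_i = 0.24×0.9935 + 0.24×1.7508 + 0.22×0.2845 + 0.07×2.0928 + 0.23×0.7253 = 1.0345
MRP = 8.81% − 4.40% = 4.41%
E(R_P) = R_f + β_P × MRP = 4.40% + 1.0345 × 4.41% = 8.96%

8.96%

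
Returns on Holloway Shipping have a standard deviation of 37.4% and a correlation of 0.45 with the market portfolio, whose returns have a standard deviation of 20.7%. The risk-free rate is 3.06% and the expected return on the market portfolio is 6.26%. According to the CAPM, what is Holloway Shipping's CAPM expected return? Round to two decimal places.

β = ρ × σ_i / σ_m = 0.45 × 37.4% / 20.7% = 0.8130
MRP = 6.26% − 3.06% = 3.20%
E(R) = 3.06% + 0.8130 × 3.20% = 5.66%

5.66%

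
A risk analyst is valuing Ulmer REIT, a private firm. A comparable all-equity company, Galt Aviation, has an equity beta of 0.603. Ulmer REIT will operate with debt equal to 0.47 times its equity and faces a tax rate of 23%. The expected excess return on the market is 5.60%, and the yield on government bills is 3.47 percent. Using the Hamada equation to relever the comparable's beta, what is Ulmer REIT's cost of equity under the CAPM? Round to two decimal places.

8.07%

β_L = β_U × [1 + (1 − t)(D/E)] = 0.603 × [1 + (1 − 0.23) × 0.47]
    = 0.603 × [1 + 0.77 × 0.47] = 0.603 × 1.3619 = 0.8212
E(R) = R_f + β_L × MRP = 3.47% + 0.8212 × 5.60% = 8.07%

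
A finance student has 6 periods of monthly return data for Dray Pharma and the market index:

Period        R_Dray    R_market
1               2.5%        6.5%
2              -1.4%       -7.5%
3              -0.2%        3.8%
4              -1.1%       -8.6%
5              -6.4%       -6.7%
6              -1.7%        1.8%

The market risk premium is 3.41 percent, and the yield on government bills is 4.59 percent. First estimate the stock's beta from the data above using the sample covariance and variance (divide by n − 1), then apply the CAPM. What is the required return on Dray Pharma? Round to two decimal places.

5.54%

Mean R_i = (2.5 − 1.4 − 0.2 − 1.1 − 6.4 − 1.7) / 6 = -1.3833%
Mean R_m = (6.5 − 7.5 + 3.8 − 8.6 − 6.7 + 1.8) / 6 = -1.7833%
Σ(R_i − R̄_i)(R_m − R̄_m) = 60.4683  ⇒  Cov = 60.4683 / 5 = 12.0937
Σ(R_m − R̄_m)² = 215.9483  ⇒  Var(R_m) = 215.9483 / 5 = 43.1897
β = Cov / Var(R_m) = 12.0937 / 43.1897 = 0.2800
E(R) = R_f + β × MRP = 4.59% + 0.2800 × 3.41% = 5.54%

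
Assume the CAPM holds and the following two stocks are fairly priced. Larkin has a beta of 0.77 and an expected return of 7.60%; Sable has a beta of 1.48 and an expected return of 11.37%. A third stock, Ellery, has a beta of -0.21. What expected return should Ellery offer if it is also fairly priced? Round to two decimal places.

2.40%

MRP (SML slope) = (11.37% − 7.60%) / (1.48 − 0.77) = 3.77% / 0.71 = 5.3099%
R_f (intercept) = 7.60% − 0.77 × 5.3099% = 3.5114%
E(R_Ellery) = R_f + β × MRP = 3.5114% + -0.21 × 5.3099% = 2.40%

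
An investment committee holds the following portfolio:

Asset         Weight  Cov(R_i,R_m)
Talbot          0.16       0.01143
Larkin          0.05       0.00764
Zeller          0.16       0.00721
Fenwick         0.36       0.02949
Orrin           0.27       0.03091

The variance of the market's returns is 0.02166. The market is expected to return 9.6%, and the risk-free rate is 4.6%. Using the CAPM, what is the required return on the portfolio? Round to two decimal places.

β_Talbot = 0.01143 / 0.02166 = 0.5277
β_Larkin = 0.00764 / 0.02166 = 0.3527
β_Zeller = 0.00721 / 0.02166 = 0.3329
β_Fenwick = 0.02949 / 0.02166 = 1.3615
β_Orrin = 0.03091 / 0.02166 = 1.4271
β_P = Σ w_i β_i = 0.16×0.5277 + 0.05×0.3527 + 0.16×0.3329 + 0.36×1.3615 + 0.27×1.4271 = 1.0308
MRP = 9.6% − 4.6% = 5.00%
E(R_P) = R_f + β_P × MRP = 4.6% + 1.0308 × 5.0% = 9.75%

9.75%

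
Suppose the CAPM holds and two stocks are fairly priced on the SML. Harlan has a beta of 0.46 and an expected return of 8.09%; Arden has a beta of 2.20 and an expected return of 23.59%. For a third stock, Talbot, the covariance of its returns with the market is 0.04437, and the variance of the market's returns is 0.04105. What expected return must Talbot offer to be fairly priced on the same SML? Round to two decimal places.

13.62%

MRP = (23.59% − 8.09%) / (2.20 − 0.46) = 8.9080%
R_f = 8.09% − 0.46 × 8.9080% = 3.9923%
β_Talbot = Cov / Var(R_m) = 0.04437 / 0.04105 = 1.0809
E(R_Talbot) = R_f + β × MRP = 3.9923% + 1.0809 × 8.9080% = 13.62%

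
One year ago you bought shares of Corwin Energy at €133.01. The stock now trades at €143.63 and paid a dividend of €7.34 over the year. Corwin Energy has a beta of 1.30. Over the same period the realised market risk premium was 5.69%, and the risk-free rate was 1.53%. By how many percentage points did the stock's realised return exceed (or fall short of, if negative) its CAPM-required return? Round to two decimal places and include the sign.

Realised HPR = (P1 + D1 − P0) / P0 = (143.63 + 7.34 − 133.01) / 133.01 = 17.96 / 133.01 = 13.5027%
CAPM required = R_f + β·MRP = 1.53% + 1.30 × 5.69% = 8.9270%
α = realised − required = 13.5027% − 8.9270% = +4.58%

+4.58%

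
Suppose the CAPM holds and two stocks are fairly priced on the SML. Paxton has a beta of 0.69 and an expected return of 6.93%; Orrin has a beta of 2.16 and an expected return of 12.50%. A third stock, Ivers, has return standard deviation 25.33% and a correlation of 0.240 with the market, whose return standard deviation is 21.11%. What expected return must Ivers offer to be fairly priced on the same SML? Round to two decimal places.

5.41%

MRP = (12.50% − 6.93%) / (2.16 − 0.69) = 3.7891%
R_f = 6.93% − 0.69 × 3.7891% = 4.3155%
β_Ivers = ρ·σ_i/σ_m = 0.240 × 25.33 / 21.11 = 0.2880
E(R_Ivers) = R_f + β × MRP = 4.3155% + 0.2880 × 3.7891% = 5.41%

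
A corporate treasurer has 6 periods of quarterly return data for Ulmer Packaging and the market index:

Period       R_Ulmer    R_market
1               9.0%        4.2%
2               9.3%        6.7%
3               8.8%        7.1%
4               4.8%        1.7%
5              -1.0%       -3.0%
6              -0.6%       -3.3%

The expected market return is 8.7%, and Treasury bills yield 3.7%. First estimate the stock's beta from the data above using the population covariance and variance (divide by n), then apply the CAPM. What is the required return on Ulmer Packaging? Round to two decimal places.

Mean R_i = (9.0 + 9.3 + 8.8 + 4.8 − 1.0 − 0.6) / 6 = 5.0500%
Mean R_m = (4.2 + 6.7 + 7.1 + 1.7 − 3.0 − 3.3) / 6 = 2.2333%
Σ(R_i − R̄_i)(R_m − R̄_m) = 108.0600  ⇒  Cov = 108.0600 / 6 = 18.0100
Σ(R_m − R̄_m)² = 105.7933  ⇒  Var(R_m) = 105.7933 / 6 = 17.6322
β = Cov / Var(R_m) = 18.0100 / 17.6322 = 1.0214
MRP = 8.7% − 3.7% = 5.00%
E(R) = R_f + β × MRP = 3.7% + 1.0214 × 5.0% = 8.81%

8.81%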